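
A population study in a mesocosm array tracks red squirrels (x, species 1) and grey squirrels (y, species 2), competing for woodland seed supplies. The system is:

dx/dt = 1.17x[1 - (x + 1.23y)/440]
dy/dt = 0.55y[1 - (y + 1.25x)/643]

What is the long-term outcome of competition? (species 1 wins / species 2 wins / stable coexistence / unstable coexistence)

Compare the nullcline intercepts: K1/α12 = 440/1.23 = 358 < K2 = 643; K2/α21 = 643/1.25 = 514 > K1 = 440.
Since the inequalities point opposite ways, species 2 can invade but species 1 cannot.

species 2 excludes species 1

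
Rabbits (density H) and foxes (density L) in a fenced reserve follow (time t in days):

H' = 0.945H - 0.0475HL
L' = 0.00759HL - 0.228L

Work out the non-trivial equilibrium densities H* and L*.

H* ≈ 30, L* ≈ 19.9

Set dL/dt = 0 with L > 0: 0.00759H - 0.228 = 0, so H* = 0.228/0.00759 = 30.
Set dH/dt = 0 with H > 0: 0.945 - 0.0475L = 0, so L* = 0.945/0.0475 = 19.9.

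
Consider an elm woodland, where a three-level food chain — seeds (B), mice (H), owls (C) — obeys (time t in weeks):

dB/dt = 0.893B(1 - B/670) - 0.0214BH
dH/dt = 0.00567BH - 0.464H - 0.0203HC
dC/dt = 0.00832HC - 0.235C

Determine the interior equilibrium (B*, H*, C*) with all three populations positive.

B* ≈ 216, H* ≈ 28.2, C* ≈ 37.6

From dC/dt = 0: 0.00832H* = 0.235, so H* = 28.2.
From dB/dt = 0: 0.893(1 - B*/670) = 0.0214·28.2, giving B* = 670·(1 - 0.677) = 216.
From dH/dt = 0: 0.00567·216 - 0.464 = 0.0203C*, so C* = 0.764/0.0203 = 37.6.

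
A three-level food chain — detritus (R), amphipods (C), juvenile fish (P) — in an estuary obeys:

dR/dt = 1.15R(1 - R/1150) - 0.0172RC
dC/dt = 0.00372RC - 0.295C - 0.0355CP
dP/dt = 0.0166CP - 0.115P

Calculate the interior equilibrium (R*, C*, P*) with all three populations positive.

R* ≈ 1030, C* ≈ 6.93, P* ≈ 99.7

From dP/dt = 0: 0.0166C* = 0.115, so C* = 6.93.
From dR/dt = 0: 1.15(1 - R*/1150) = 0.0172·6.93, giving R* = 1150·(1 - 0.104) = 1030.
From dC/dt = 0: 0.00372·1030 - 0.295 = 0.0355P*, so P* = 3.54/0.0355 = 99.7.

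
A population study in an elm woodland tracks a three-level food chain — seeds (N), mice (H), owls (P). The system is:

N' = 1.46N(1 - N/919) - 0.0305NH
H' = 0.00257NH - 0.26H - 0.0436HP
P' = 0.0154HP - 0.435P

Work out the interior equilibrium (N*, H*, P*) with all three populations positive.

From dP/dt = 0: 0.0154H* = 0.435, so H* = 28.2.
From dN/dt = 0: 1.46(1 - N*/919) = 0.0305·28.2, giving N* = 919·(1 - 0.59) = 377.
From dH/dt = 0: 0.00257·377 - 0.26 = 0.0436P*, so P* = 0.708/0.0436 = 16.2.

N* ≈ 377, H* ≈ 28.2, P* ≈ 16.2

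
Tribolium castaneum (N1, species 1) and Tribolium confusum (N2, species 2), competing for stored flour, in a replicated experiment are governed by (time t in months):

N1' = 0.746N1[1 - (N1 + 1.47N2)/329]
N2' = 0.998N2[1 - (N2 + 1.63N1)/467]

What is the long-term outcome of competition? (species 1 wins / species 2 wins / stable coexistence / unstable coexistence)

Compare the nullcline intercepts: K1/α12 = 329/1.47 = 224 < K2 = 467; K2/α21 = 467/1.63 = 287 < K1 = 329.
Since both are reversed, neither can invade when rare; the interior point is a saddle.

unstable coexistence (outcome depends on initial conditions)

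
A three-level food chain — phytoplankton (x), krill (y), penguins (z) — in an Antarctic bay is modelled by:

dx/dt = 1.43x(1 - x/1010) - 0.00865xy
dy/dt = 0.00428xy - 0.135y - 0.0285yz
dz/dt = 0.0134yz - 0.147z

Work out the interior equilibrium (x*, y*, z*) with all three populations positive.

From dz/dt = 0: 0.0134y* = 0.147, so y* = 11.
From dx/dt = 0: 1.43(1 - x*/1010) = 0.00865·11, giving x* = 1010·(1 - 0.0664) = 943.
From dy/dt = 0: 0.00428·943 - 0.135 = 0.0285z*, so z* = 3.9/0.0285 = 137.

x* ≈ 943, y* ≈ 11, z* ≈ 137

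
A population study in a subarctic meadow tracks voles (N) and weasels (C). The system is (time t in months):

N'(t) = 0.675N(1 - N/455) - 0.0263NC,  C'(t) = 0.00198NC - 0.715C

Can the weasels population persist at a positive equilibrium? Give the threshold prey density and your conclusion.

The predator equation gives dC/dt > 0 only when N > 0.715/0.00198 = 361.
Without the predator, N → K = 455. Since 455 > 361, the predator can invade and persist.

Threshold N = 361; K > 361, so yes, the predator persists.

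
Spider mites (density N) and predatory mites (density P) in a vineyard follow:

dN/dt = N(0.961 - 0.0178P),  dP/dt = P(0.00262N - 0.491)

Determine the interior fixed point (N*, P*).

N* ≈ 187, P* ≈ 54

Set dP/dt = 0 with P > 0: 0.00262N - 0.491 = 0, so N* = 0.491/0.00262 = 187.
Set dN/dt = 0 with N > 0: 0.961 - 0.0178P = 0, so P* = 0.961/0.0178 = 54.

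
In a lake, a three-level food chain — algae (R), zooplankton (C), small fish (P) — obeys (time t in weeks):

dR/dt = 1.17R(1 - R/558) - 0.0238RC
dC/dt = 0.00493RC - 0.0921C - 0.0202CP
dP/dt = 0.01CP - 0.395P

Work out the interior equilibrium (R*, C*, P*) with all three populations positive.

R* ≈ 110, C* ≈ 39.5, P* ≈ 22.2

From dP/dt = 0: 0.01C* = 0.395, so C* = 39.5.
From dR/dt = 0: 1.17(1 - R*/558) = 0.0238·39.5, giving R* = 558·(1 - 0.804) = 110.
From dC/dt = 0: 0.00493·110 - 0.0921 = 0.0202P*, so P* = 0.448/0.0202 = 22.2.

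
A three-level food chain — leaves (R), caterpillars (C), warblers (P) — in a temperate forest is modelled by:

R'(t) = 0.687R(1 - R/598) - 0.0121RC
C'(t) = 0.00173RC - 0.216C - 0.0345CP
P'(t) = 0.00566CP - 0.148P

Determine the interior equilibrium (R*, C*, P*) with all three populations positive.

From dP/dt = 0: 0.00566C* = 0.148, so C* = 26.1.
From dR/dt = 0: 0.687(1 - R*/598) = 0.0121·26.1, giving R* = 598·(1 - 0.461) = 323.
From dC/dt = 0: 0.00173·323 - 0.216 = 0.0345P*, so P* = 0.342/0.0345 = 9.92.

R* ≈ 323, C* ≈ 26.1, P* ≈ 9.92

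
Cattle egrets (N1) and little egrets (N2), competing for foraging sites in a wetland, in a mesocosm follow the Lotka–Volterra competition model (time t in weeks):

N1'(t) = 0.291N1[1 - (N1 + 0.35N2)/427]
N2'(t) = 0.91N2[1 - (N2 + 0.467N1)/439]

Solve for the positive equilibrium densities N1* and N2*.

N1* ≈ 327, N2* ≈ 286

Setting both brackets to zero gives the nullclines N1 + 0.35N2 = 427 and 0.467N1 + N2 = 439.
Substituting N2 = 439 - 0.467N1 into the first: N1(1 - 0.35·0.467) = 427 - 0.35·439.
So N1* = 273/0.837 = 327, and then N2* = 439 - 0.467·327 = 286.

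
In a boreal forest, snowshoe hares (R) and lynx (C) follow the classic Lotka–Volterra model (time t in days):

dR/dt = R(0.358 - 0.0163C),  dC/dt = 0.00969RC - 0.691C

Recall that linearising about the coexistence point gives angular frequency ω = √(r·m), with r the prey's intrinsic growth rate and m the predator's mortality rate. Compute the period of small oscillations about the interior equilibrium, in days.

T ≈ 12.6 days

Here r = 0.358 and m = 0.691, so r·m = 0.247.
ω = √0.247 = 0.497 per day, hence T = 2π/ω ≈ 12.6 days.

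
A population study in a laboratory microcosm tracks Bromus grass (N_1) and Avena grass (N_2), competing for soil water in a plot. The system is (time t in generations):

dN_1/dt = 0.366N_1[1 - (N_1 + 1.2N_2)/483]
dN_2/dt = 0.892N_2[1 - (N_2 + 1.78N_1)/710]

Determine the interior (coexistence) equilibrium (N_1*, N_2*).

N_1* ≈ 325, N_2* ≈ 132

Setting both brackets to zero gives the nullclines N_1 + 1.2N_2 = 483 and 1.78N_1 + N_2 = 710.
Substituting N_2 = 710 - 1.78N_1 into the first: N_1(1 - 1.2·1.78) = 483 - 1.2·710.
So N_1* = -369/-1.14 = 325, and then N_2* = 710 - 1.78·325 = 132.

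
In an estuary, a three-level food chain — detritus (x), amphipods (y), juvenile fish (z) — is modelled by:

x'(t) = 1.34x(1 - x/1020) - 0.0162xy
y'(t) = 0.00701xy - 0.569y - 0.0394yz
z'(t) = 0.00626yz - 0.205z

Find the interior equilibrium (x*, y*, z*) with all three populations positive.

From dz/dt = 0: 0.00626y* = 0.205, so y* = 32.7.
From dx/dt = 0: 1.34(1 - x*/1020) = 0.0162·32.7, giving x* = 1020·(1 - 0.396) = 616.
From dy/dt = 0: 0.00701·616 - 0.569 = 0.0394z*, so z* = 3.75/0.0394 = 95.2.

x* ≈ 616, y* ≈ 32.7, z* ≈ 95.2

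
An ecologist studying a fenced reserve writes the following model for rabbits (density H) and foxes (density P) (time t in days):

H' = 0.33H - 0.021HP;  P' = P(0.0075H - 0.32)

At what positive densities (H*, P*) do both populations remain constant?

H* ≈ 42.7, P* ≈ 15.7

Set dP/dt = 0 with P > 0: 0.0075H - 0.32 = 0, so H* = 0.32/0.0075 = 42.7.
Set dH/dt = 0 with H > 0: 0.33 - 0.021P = 0, so P* = 0.33/0.021 = 15.7.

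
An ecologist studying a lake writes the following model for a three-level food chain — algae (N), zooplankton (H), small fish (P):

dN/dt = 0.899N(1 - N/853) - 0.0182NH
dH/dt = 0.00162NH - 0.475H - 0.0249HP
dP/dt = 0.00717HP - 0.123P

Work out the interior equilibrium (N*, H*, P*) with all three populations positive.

From dP/dt = 0: 0.00717H* = 0.123, so H* = 17.2.
From dN/dt = 0: 0.899(1 - N*/853) = 0.0182·17.2, giving N* = 853·(1 - 0.347) = 557.
From dH/dt = 0: 0.00162·557 - 0.475 = 0.0249P*, so P* = 0.427/0.0249 = 17.1.

N* ≈ 557, H* ≈ 17.2, P* ≈ 17.1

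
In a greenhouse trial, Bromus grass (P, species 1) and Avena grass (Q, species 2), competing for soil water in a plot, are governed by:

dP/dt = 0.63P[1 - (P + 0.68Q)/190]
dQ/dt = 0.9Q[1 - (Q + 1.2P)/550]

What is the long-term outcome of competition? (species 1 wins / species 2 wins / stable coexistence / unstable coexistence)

species 2 excludes species 1

Compare the nullcline intercepts: K1/α12 = 190/0.68 = 279 < K2 = 550; K2/α21 = 550/1.2 = 458 > K1 = 190.
Since the inequalities point opposite ways, species 2 can invade but species 1 cannot.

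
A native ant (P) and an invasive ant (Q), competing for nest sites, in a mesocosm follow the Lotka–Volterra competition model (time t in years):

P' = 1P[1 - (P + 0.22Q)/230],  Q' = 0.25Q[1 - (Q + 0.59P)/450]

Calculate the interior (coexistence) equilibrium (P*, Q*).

Setting both brackets to zero gives the nullclines P + 0.22Q = 230 and 0.59P + Q = 450.
Substituting Q = 450 - 0.59P into the first: P(1 - 0.22·0.59) = 230 - 0.22·450.
So P* = 131/0.87 = 151, and then Q* = 450 - 0.59·151 = 361.

P* ≈ 151, Q* ≈ 361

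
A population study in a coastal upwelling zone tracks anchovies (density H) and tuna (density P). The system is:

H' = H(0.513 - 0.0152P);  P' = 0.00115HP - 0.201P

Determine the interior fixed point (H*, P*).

H* ≈ 175, P* ≈ 33.8

Set dP/dt = 0 with P > 0: 0.00115H - 0.201 = 0, so H* = 0.201/0.00115 = 175.
Set dH/dt = 0 with H > 0: 0.513 - 0.0152P = 0, so P* = 0.513/0.0152 = 33.8.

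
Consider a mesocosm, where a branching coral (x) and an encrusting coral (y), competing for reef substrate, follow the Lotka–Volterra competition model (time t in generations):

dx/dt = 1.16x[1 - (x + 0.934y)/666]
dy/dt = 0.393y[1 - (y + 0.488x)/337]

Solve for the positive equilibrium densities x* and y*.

Setting both brackets to zero gives the nullclines x + 0.934y = 666 and 0.488x + y = 337.
Substituting y = 337 - 0.488x into the first: x(1 - 0.934·0.488) = 666 - 0.934·337.
So x* = 351/0.544 = 645, and then y* = 337 - 0.488·645 = 22.

x* ≈ 645, y* ≈ 22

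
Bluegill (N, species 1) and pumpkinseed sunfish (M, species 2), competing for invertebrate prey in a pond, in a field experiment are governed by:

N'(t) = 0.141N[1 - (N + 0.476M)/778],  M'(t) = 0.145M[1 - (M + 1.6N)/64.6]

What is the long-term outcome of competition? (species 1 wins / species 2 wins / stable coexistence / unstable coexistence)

species 1 excludes species 2

Compare the nullcline intercepts: K1/α12 = 778/0.476 = 1630 > K2 = 64.6; K2/α21 = 64.6/1.6 = 40.4 < K1 = 778.
Since the inequalities point opposite ways, species 1 can invade but species 2 cannot.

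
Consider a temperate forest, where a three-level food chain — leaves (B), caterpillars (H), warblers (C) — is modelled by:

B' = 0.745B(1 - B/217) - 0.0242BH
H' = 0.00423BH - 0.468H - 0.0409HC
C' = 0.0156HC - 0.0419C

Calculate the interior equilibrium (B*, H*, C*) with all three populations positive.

B* ≈ 198, H* ≈ 2.69, C* ≈ 9.04

From dC/dt = 0: 0.0156H* = 0.0419, so H* = 2.69.
From dB/dt = 0: 0.745(1 - B*/217) = 0.0242·2.69, giving B* = 217·(1 - 0.0872) = 198.
From dH/dt = 0: 0.00423·198 - 0.468 = 0.0409C*, so C* = 0.37/0.0409 = 9.04.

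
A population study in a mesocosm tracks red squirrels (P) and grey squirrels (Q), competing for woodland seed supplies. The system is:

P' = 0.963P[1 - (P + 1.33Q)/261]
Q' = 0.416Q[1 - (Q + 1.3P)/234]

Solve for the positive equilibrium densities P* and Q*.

P* ≈ 68.9, Q* ≈ 144

Setting both brackets to zero gives the nullclines P + 1.33Q = 261 and 1.3P + Q = 234.
Substituting Q = 234 - 1.3P into the first: P(1 - 1.33·1.3) = 261 - 1.33·234.
So P* = -50.2/-0.729 = 68.9, and then Q* = 234 - 1.3·68.9 = 144.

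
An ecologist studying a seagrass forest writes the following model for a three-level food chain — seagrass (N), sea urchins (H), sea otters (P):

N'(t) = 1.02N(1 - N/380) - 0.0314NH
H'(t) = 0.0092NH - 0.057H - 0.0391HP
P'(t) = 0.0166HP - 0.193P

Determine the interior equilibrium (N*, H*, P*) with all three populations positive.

N* ≈ 244, H* ≈ 11.6, P* ≈ 56

From dP/dt = 0: 0.0166H* = 0.193, so H* = 11.6.
From dN/dt = 0: 1.02(1 - N*/380) = 0.0314·11.6, giving N* = 380·(1 - 0.358) = 244.
From dH/dt = 0: 0.0092·244 - 0.057 = 0.0391P*, so P* = 2.19/0.0391 = 56.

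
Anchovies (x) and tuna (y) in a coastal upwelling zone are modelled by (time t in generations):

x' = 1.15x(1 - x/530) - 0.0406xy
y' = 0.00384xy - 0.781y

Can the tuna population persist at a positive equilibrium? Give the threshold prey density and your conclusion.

Threshold x = 203; K > 203, so yes, the predator persists.

The predator equation gives dy/dt > 0 only when x > 0.781/0.00384 = 203.
Without the predator, x → K = 530. Since 530 > 203, the predator can invade and persist.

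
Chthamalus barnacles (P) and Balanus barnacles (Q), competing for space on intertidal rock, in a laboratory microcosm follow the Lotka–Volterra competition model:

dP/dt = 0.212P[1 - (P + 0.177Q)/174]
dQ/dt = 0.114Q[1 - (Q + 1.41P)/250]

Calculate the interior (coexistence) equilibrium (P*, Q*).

Setting both brackets to zero gives the nullclines P + 0.177Q = 174 and 1.41P + Q = 250.
Substituting Q = 250 - 1.41P into the first: P(1 - 0.177·1.41) = 174 - 0.177·250.
So P* = 130/0.75 = 173, and then Q* = 250 - 1.41·173 = 6.21.

P* ≈ 173, Q* ≈ 6.21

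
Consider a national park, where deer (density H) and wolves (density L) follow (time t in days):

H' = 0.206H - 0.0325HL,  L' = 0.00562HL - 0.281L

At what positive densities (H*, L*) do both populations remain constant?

H* ≈ 50, L* ≈ 6.34

Set dL/dt = 0 with L > 0: 0.00562H - 0.281 = 0, so H* = 0.281/0.00562 = 50.
Set dH/dt = 0 with H > 0: 0.206 - 0.0325L = 0, so L* = 0.206/0.0325 = 6.34.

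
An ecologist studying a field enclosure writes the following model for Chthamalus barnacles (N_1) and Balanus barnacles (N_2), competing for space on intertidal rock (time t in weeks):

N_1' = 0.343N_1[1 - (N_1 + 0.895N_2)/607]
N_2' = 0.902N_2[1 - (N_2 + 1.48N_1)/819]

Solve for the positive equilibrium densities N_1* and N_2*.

Setting both brackets to zero gives the nullclines N_1 + 0.895N_2 = 607 and 1.48N_1 + N_2 = 819.
Substituting N_2 = 819 - 1.48N_1 into the first: N_1(1 - 0.895·1.48) = 607 - 0.895·819.
So N_1* = -126/-0.325 = 388, and then N_2* = 819 - 1.48·388 = 244.

N_1* ≈ 388, N_2* ≈ 244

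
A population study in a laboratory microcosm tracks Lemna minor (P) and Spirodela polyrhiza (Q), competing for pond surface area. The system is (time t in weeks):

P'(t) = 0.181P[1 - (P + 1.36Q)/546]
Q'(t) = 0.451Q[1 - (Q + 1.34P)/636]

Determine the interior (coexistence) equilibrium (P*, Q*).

Setting both brackets to zero gives the nullclines P + 1.36Q = 546 and 1.34P + Q = 636.
Substituting Q = 636 - 1.34P into the first: P(1 - 1.36·1.34) = 546 - 1.36·636.
So P* = -319/-0.822 = 388, and then Q* = 636 - 1.34·388 = 116.

P* ≈ 388, Q* ≈ 116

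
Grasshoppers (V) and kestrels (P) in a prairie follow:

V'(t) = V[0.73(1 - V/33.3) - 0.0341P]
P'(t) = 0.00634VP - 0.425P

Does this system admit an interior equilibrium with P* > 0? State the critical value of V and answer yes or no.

The predator equation gives dP/dt > 0 only when V > 0.425/0.00634 = 67.
Without the predator, V → K = 33.3. Since 33.3 < 67, the predator cannot invade.

Threshold V = 67; K < 67, so no, the predator goes extinct.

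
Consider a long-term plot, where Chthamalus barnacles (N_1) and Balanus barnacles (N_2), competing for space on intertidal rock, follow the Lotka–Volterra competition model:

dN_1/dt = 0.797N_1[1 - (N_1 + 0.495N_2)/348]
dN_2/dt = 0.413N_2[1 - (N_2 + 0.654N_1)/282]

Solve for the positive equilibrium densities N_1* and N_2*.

N_1* ≈ 308, N_2* ≈ 80.5

Setting both brackets to zero gives the nullclines N_1 + 0.495N_2 = 348 and 0.654N_1 + N_2 = 282.
Substituting N_2 = 282 - 0.654N_1 into the first: N_1(1 - 0.495·0.654) = 348 - 0.495·282.
So N_1* = 208/0.676 = 308, and then N_2* = 282 - 0.654·308 = 80.5.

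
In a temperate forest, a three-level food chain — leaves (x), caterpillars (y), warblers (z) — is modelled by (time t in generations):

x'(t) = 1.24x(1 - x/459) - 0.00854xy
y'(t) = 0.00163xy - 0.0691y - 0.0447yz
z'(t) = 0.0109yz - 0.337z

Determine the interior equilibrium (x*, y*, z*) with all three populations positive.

x* ≈ 361, y* ≈ 30.9, z* ≈ 11.6

From dz/dt = 0: 0.0109y* = 0.337, so y* = 30.9.
From dx/dt = 0: 1.24(1 - x*/459) = 0.00854·30.9, giving x* = 459·(1 - 0.213) = 361.
From dy/dt = 0: 0.00163·361 - 0.0691 = 0.0447z*, so z* = 0.52/0.0447 = 11.6.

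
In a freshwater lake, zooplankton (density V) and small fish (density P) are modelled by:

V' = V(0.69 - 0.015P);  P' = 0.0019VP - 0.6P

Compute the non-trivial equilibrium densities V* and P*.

V* ≈ 316, P* ≈ 46

Set dP/dt = 0 with P > 0: 0.0019V - 0.6 = 0, so V* = 0.6/0.0019 = 316.
Set dV/dt = 0 with V > 0: 0.69 - 0.015P = 0, so P* = 0.69/0.015 = 46.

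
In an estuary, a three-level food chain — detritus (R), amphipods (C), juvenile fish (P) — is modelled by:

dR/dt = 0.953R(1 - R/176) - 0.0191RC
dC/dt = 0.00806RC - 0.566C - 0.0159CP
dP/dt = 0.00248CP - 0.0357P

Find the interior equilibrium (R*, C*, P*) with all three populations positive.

R* ≈ 125, C* ≈ 14.4, P* ≈ 27.9

From dP/dt = 0: 0.00248C* = 0.0357, so C* = 14.4.
From dR/dt = 0: 0.953(1 - R*/176) = 0.0191·14.4, giving R* = 176·(1 - 0.289) = 125.
From dC/dt = 0: 0.00806·125 - 0.566 = 0.0159P*, so P* = 0.443/0.0159 = 27.9.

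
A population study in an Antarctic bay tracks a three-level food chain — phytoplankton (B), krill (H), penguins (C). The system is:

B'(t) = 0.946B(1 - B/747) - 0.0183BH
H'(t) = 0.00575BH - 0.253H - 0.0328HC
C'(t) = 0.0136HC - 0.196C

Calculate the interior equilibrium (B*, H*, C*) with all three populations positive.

From dC/dt = 0: 0.0136H* = 0.196, so H* = 14.4.
From dB/dt = 0: 0.946(1 - B*/747) = 0.0183·14.4, giving B* = 747·(1 - 0.279) = 539.
From dH/dt = 0: 0.00575·539 - 0.253 = 0.0328C*, so C* = 2.84/0.0328 = 86.7.

B* ≈ 539, H* ≈ 14.4, C* ≈ 86.7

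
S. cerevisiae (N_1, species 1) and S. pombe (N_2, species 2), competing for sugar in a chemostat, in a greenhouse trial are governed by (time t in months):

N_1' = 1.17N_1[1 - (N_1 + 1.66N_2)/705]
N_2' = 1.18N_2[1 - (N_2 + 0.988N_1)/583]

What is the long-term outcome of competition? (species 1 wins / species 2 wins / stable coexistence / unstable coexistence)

unstable coexistence (outcome depends on initial conditions)

Compare the nullcline intercepts: K1/α12 = 705/1.66 = 425 < K2 = 583; K2/α21 = 583/0.988 = 590 < K1 = 705.
Since both are reversed, neither can invade when rare; the interior point is a saddle.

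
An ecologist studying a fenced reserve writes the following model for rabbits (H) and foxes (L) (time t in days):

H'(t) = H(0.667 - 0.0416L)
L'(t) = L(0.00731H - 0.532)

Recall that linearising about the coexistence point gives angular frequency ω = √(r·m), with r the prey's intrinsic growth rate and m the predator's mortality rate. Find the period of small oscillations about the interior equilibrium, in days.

T ≈ 10.5 days

Here r = 0.667 and m = 0.532, so r·m = 0.355.
ω = √0.355 = 0.596 per day, hence T = 2π/ω ≈ 10.5 days.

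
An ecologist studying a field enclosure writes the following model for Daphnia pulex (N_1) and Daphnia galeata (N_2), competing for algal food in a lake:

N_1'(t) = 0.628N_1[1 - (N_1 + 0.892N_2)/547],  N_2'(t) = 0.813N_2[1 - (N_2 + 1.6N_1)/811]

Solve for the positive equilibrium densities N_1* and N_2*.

N_1* ≈ 413, N_2* ≈ 150

Setting both brackets to zero gives the nullclines N_1 + 0.892N_2 = 547 and 1.6N_1 + N_2 = 811.
Substituting N_2 = 811 - 1.6N_1 into the first: N_1(1 - 0.892·1.6) = 547 - 0.892·811.
So N_1* = -176/-0.427 = 413, and then N_2* = 811 - 1.6·413 = 150.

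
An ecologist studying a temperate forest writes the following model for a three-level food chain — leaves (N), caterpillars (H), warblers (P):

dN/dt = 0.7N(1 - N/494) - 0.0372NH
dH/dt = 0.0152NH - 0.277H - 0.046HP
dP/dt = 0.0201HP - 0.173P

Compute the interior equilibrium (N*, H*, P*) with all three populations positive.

N* ≈ 268, H* ≈ 8.61, P* ≈ 82.5

From dP/dt = 0: 0.0201H* = 0.173, so H* = 8.61.
From dN/dt = 0: 0.7(1 - N*/494) = 0.0372·8.61, giving N* = 494·(1 - 0.457) = 268.
From dH/dt = 0: 0.0152·268 - 0.277 = 0.046P*, so P* = 3.8/0.046 = 82.5.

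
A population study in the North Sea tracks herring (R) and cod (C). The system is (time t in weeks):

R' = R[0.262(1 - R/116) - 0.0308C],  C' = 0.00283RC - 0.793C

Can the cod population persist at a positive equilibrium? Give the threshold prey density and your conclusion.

The predator equation gives dC/dt > 0 only when R > 0.793/0.00283 = 280.
Without the predator, R → K = 116. Since 116 < 280, the predator cannot invade.

Threshold R = 280; K < 280, so no, the predator goes extinct.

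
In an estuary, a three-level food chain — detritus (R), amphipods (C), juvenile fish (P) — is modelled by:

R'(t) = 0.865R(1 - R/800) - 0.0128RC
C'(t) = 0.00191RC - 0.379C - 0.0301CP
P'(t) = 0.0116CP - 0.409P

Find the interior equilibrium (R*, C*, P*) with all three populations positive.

R* ≈ 383, C* ≈ 35.3, P* ≈ 11.7

From dP/dt = 0: 0.0116C* = 0.409, so C* = 35.3.
From dR/dt = 0: 0.865(1 - R*/800) = 0.0128·35.3, giving R* = 800·(1 - 0.522) = 383.
From dC/dt = 0: 0.00191·383 - 0.379 = 0.0301P*, so P* = 0.352/0.0301 = 11.7.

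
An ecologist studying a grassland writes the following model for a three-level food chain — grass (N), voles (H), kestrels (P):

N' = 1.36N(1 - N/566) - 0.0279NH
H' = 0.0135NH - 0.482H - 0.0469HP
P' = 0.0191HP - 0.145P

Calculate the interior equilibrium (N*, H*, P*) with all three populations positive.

From dP/dt = 0: 0.0191H* = 0.145, so H* = 7.59.
From dN/dt = 0: 1.36(1 - N*/566) = 0.0279·7.59, giving N* = 566·(1 - 0.156) = 478.
From dH/dt = 0: 0.0135·478 - 0.482 = 0.0469P*, so P* = 5.97/0.0469 = 127.

N* ≈ 478, H* ≈ 7.59, P* ≈ 127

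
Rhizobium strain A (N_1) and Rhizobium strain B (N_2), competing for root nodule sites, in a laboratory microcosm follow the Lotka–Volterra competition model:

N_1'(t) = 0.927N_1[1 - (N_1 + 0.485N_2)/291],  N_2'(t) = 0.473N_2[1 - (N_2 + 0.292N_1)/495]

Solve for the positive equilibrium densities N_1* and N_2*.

N_1* ≈ 59.3, N_2* ≈ 478

Setting both brackets to zero gives the nullclines N_1 + 0.485N_2 = 291 and 0.292N_1 + N_2 = 495.
Substituting N_2 = 495 - 0.292N_1 into the first: N_1(1 - 0.485·0.292) = 291 - 0.485·495.
So N_1* = 50.9/0.858 = 59.3, and then N_2* = 495 - 0.292·59.3 = 478.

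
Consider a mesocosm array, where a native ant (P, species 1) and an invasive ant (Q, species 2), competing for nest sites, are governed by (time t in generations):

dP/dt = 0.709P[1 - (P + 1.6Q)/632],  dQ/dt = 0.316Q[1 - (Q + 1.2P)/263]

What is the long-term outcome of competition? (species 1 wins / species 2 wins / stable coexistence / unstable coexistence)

species 1 excludes species 2

Compare the nullcline intercepts: K1/α12 = 632/1.6 = 395 > K2 = 263; K2/α21 = 263/1.2 = 219 < K1 = 632.
Since the inequalities point opposite ways, species 1 can invade but species 2 cannot.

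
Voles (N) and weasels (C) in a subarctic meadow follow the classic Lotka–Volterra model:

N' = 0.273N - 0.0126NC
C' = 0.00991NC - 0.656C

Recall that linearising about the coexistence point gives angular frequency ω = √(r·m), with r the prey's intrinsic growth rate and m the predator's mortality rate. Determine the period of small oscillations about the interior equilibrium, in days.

T ≈ 14.8 days

Here r = 0.273 and m = 0.656, so r·m = 0.179.
ω = √0.179 = 0.423 per day, hence T = 2π/ω ≈ 14.8 days.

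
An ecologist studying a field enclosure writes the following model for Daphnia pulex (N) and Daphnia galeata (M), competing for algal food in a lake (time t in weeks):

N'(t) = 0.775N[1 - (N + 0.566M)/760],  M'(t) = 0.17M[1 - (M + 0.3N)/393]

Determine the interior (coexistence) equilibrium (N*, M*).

Setting both brackets to zero gives the nullclines N + 0.566M = 760 and 0.3N + M = 393.
Substituting M = 393 - 0.3N into the first: N(1 - 0.566·0.3) = 760 - 0.566·393.
So N* = 538/0.83 = 648, and then M* = 393 - 0.3·648 = 199.

N* ≈ 648, M* ≈ 199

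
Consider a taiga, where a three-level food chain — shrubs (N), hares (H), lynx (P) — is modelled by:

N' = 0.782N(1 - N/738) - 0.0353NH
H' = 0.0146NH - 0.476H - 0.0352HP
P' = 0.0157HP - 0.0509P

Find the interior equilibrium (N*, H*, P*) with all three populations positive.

From dP/dt = 0: 0.0157H* = 0.0509, so H* = 3.24.
From dN/dt = 0: 0.782(1 - N*/738) = 0.0353·3.24, giving N* = 738·(1 - 0.146) = 630.
From dH/dt = 0: 0.0146·630 - 0.476 = 0.0352P*, so P* = 8.72/0.0352 = 248.

N* ≈ 630, H* ≈ 3.24, P* ≈ 248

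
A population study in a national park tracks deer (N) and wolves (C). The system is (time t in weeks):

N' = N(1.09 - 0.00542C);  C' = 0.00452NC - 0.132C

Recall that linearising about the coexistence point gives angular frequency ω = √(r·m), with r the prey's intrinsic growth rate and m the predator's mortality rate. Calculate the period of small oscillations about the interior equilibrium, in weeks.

Here r = 1.09 and m = 0.132, so r·m = 0.144.
ω = √0.144 = 0.379 per week, hence T = 2π/ω ≈ 16.6 weeks.

T ≈ 16.6 weeks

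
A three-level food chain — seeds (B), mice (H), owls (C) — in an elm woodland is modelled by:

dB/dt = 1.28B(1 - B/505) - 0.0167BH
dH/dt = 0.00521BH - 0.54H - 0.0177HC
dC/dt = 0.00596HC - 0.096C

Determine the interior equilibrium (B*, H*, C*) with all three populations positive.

B* ≈ 399, H* ≈ 16.1, C* ≈ 86.9

From dC/dt = 0: 0.00596H* = 0.096, so H* = 16.1.
From dB/dt = 0: 1.28(1 - B*/505) = 0.0167·16.1, giving B* = 505·(1 - 0.21) = 399.
From dH/dt = 0: 0.00521·399 - 0.54 = 0.0177C*, so C* = 1.54/0.0177 = 86.9.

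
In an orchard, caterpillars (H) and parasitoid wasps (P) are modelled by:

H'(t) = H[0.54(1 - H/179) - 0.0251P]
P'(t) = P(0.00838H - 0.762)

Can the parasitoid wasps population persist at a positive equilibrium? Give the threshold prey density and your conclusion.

Threshold H = 90.9; K > 90.9, so yes, the predator persists.

The predator equation gives dP/dt > 0 only when H > 0.762/0.00838 = 90.9.
Without the predator, H → K = 179. Since 179 > 90.9, the predator can invade and persist.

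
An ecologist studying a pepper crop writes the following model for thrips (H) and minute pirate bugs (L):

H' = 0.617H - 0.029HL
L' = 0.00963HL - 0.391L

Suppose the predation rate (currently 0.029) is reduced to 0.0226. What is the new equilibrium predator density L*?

L* ≈ 27.3

At the interior fixed point, setting dH/dt = 0 with H > 0 fixes L* = (prey growth rate)/(HL coefficient) — independent of the other coefficients.
With the change, L* = 0.617/0.0226 = 27.3; it rises from 21.3.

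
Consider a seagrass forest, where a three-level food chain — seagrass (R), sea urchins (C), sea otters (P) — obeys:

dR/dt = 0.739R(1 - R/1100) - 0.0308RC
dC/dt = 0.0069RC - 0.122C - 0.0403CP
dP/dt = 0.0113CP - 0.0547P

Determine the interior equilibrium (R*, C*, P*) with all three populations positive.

R* ≈ 878, C* ≈ 4.84, P* ≈ 147

From dP/dt = 0: 0.0113C* = 0.0547, so C* = 4.84.
From dR/dt = 0: 0.739(1 - R*/1100) = 0.0308·4.84, giving R* = 1100·(1 - 0.202) = 878.
From dC/dt = 0: 0.0069·878 - 0.122 = 0.0403P*, so P* = 5.94/0.0403 = 147.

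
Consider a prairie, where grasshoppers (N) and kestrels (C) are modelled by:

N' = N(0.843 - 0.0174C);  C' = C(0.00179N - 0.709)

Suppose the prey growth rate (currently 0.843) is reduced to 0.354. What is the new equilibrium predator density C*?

C* ≈ 20.3

At the interior fixed point, setting dN/dt = 0 with N > 0 fixes C* = (prey growth rate)/(NC coefficient) — independent of the other coefficients.
With the change, C* = 0.354/0.0174 = 20.3; it falls from 48.4.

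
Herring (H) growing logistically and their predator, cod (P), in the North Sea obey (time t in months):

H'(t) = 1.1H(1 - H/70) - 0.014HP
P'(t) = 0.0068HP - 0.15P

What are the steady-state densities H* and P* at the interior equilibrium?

H* ≈ 22.1, P* ≈ 53.8

From dP/dt = 0 with P > 0: 0.0068H* = 0.15, so H* = 22.1.
Substitute into dH/dt = 0: 1.1(1 - 22.1/70) = 0.014P*.
The bracket is 0.685, giving P* = 0.753/0.014 = 53.8.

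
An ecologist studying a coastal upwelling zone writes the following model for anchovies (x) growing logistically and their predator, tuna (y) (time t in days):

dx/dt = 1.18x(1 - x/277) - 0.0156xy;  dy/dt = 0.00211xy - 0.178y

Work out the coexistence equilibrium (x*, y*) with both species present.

From dy/dt = 0 with y > 0: 0.00211x* = 0.178, so x* = 84.4.
Substitute into dx/dt = 0: 1.18(1 - 84.4/277) = 0.0156y*.
The bracket is 0.695, giving y* = 0.821/0.0156 = 52.6.

x* ≈ 84.4, y* ≈ 52.6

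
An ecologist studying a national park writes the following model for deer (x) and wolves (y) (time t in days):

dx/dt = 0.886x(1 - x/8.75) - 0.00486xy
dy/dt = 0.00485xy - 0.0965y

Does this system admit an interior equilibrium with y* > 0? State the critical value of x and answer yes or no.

Threshold x = 19.9; K < 19.9, so no, the predator goes extinct.

The predator equation gives dy/dt > 0 only when x > 0.0965/0.00485 = 19.9.
Without the predator, x → K = 8.75. Since 8.75 < 19.9, the predator cannot invade.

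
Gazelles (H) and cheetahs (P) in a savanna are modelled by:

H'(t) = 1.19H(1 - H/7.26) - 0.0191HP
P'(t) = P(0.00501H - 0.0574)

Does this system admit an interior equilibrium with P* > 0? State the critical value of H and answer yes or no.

Threshold H = 11.5; K < 11.5, so no, the predator goes extinct.

The predator equation gives dP/dt > 0 only when H > 0.0574/0.00501 = 11.5.
Without the predator, H → K = 7.26. Since 7.26 < 11.5, the predator cannot invade.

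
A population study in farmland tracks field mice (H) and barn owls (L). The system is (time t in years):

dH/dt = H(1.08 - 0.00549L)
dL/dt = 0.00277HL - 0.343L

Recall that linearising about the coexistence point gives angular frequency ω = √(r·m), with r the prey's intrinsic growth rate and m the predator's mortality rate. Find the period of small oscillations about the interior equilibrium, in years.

Here r = 1.08 and m = 0.343, so r·m = 0.37.
ω = √0.37 = 0.609 per year, hence T = 2π/ω ≈ 10.3 years.

T ≈ 10.3 years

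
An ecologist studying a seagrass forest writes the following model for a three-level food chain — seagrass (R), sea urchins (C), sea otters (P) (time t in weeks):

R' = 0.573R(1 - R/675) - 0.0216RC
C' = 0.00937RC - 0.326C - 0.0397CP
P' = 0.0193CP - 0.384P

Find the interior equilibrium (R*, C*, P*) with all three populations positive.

R* ≈ 169, C* ≈ 19.9, P* ≈ 31.6

From dP/dt = 0: 0.0193C* = 0.384, so C* = 19.9.
From dR/dt = 0: 0.573(1 - R*/675) = 0.0216·19.9, giving R* = 675·(1 - 0.75) = 169.
From dC/dt = 0: 0.00937·169 - 0.326 = 0.0397P*, so P* = 1.26/0.0397 = 31.6.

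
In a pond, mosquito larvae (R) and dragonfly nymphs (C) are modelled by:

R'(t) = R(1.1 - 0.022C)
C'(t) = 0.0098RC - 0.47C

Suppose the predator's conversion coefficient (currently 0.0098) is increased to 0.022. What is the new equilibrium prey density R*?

At the interior fixed point, setting dC/dt = 0 with C > 0 fixes R* = (predator death rate)/(RC coefficient) — independent of the other coefficients.
With the change, R* = 0.47/0.022 = 21.4; it falls from 48.

R* ≈ 21.4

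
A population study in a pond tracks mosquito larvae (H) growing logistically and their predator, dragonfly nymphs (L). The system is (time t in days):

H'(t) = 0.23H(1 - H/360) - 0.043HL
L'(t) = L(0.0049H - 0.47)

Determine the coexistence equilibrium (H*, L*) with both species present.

H* ≈ 95.9, L* ≈ 3.92

From dL/dt = 0 with L > 0: 0.0049H* = 0.47, so H* = 95.9.
Substitute into dH/dt = 0: 0.23(1 - 95.9/360) = 0.043L*.
The bracket is 0.734, giving L* = 0.169/0.043 = 3.92.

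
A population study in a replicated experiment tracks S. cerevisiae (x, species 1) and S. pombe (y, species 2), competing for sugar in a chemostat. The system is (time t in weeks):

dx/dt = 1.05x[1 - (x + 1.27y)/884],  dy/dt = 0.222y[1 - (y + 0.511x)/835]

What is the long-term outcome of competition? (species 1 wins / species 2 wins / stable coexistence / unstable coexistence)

species 2 excludes species 1

Compare the nullcline intercepts: K1/α12 = 884/1.27 = 696 < K2 = 835; K2/α21 = 835/0.511 = 1630 > K1 = 884.
Since the inequalities point opposite ways, species 2 can invade but species 1 cannot.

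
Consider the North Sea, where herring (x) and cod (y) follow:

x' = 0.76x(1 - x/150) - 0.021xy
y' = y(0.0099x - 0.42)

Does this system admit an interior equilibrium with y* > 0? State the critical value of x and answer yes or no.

The predator equation gives dy/dt > 0 only when x > 0.42/0.0099 = 42.4.
Without the predator, x → K = 150. Since 150 > 42.4, the predator can invade and persist.

Threshold x = 42.4; K > 42.4, so yes, the predator persists.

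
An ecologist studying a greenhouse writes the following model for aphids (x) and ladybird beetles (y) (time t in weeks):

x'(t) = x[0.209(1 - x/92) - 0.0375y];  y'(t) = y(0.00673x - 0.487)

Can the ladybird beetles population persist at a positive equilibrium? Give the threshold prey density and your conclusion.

The predator equation gives dy/dt > 0 only when x > 0.487/0.00673 = 72.4.
Without the predator, x → K = 92. Since 92 > 72.4, the predator can invade and persist.

Threshold x = 72.4; K > 72.4, so yes, the predator persists.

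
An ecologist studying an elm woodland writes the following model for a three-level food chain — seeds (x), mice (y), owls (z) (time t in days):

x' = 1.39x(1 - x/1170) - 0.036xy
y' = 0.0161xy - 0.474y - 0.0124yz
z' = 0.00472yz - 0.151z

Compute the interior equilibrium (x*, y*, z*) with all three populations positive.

x* ≈ 201, y* ≈ 32, z* ≈ 222

From dz/dt = 0: 0.00472y* = 0.151, so y* = 32.
From dx/dt = 0: 1.39(1 - x*/1170) = 0.036·32, giving x* = 1170·(1 - 0.829) = 201.
From dy/dt = 0: 0.0161·201 - 0.474 = 0.0124z*, so z* = 2.76/0.0124 = 222.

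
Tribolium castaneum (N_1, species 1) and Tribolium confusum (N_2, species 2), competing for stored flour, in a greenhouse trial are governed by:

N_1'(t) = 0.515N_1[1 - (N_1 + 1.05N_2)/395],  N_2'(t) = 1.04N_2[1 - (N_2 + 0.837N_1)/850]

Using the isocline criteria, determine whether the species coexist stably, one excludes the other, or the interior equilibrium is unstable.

species 2 excludes species 1

Compare the nullcline intercepts: K1/α12 = 395/1.05 = 376 < K2 = 850; K2/α21 = 850/0.837 = 1020 > K1 = 395.
Since the inequalities point opposite ways, species 2 can invade but species 1 cannot.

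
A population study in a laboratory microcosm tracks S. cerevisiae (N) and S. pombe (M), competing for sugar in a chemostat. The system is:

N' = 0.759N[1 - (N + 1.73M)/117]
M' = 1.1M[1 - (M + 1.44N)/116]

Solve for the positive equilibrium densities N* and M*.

Setting both brackets to zero gives the nullclines N + 1.73M = 117 and 1.44N + M = 116.
Substituting M = 116 - 1.44N into the first: N(1 - 1.73·1.44) = 117 - 1.73·116.
So N* = -83.7/-1.49 = 56.1, and then M* = 116 - 1.44·56.1 = 35.2.

N* ≈ 56.1, M* ≈ 35.2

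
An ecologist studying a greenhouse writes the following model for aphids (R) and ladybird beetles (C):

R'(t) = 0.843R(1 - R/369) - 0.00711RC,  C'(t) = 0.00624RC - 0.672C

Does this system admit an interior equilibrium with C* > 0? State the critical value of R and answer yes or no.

The predator equation gives dC/dt > 0 only when R > 0.672/0.00624 = 108.
Without the predator, R → K = 369. Since 369 > 108, the predator can invade and persist.

Threshold R = 108; K > 108, so yes, the predator persists.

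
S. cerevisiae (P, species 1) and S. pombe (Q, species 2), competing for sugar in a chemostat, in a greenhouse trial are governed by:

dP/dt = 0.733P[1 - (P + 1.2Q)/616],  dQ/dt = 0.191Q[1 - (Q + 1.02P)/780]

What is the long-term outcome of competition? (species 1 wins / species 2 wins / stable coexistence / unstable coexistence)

Compare the nullcline intercepts: K1/α12 = 616/1.2 = 513 < K2 = 780; K2/α21 = 780/1.02 = 765 > K1 = 616.
Since the inequalities point opposite ways, species 2 can invade but species 1 cannot.

species 2 excludes species 1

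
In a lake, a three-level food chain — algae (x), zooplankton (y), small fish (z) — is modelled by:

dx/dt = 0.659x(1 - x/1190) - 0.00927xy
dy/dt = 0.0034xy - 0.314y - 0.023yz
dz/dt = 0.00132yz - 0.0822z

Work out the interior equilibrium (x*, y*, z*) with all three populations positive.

x* ≈ 148, y* ≈ 62.3, z* ≈ 8.17

From dz/dt = 0: 0.00132y* = 0.0822, so y* = 62.3.
From dx/dt = 0: 0.659(1 - x*/1190) = 0.00927·62.3, giving x* = 1190·(1 - 0.876) = 148.
From dy/dt = 0: 0.0034·148 - 0.314 = 0.023z*, so z* = 0.188/0.023 = 8.17.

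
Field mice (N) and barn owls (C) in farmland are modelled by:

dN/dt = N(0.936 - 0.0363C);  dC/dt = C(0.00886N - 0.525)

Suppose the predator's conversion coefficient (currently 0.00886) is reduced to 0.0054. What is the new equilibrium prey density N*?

At the interior fixed point, setting dC/dt = 0 with C > 0 fixes N* = (predator death rate)/(NC coefficient) — independent of the other coefficients.
With the change, N* = 0.525/0.0054 = 97.2; it rises from 59.3.

N* ≈ 97.2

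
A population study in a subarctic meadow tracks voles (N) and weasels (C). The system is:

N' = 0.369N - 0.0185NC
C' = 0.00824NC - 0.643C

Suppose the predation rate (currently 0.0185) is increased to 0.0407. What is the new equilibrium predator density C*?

At the interior fixed point, setting dN/dt = 0 with N > 0 fixes C* = (prey growth rate)/(NC coefficient) — independent of the other coefficients.
With the change, C* = 0.369/0.0407 = 9.07; it falls from 19.9.

C* ≈ 9.07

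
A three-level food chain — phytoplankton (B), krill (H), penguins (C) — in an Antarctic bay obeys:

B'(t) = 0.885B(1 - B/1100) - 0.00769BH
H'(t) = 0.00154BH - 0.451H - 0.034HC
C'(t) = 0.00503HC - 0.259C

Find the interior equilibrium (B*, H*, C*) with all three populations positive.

B* ≈ 608, H* ≈ 51.5, C* ≈ 14.3

From dC/dt = 0: 0.00503H* = 0.259, so H* = 51.5.
From dB/dt = 0: 0.885(1 - B*/1100) = 0.00769·51.5, giving B* = 1100·(1 - 0.447) = 608.
From dH/dt = 0: 0.00154·608 - 0.451 = 0.034C*, so C* = 0.485/0.034 = 14.3.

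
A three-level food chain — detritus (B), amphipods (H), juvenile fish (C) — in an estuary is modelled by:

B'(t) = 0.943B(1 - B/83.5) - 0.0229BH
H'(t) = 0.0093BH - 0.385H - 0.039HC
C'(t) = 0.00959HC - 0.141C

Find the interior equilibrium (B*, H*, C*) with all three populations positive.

From dC/dt = 0: 0.00959H* = 0.141, so H* = 14.7.
From dB/dt = 0: 0.943(1 - B*/83.5) = 0.0229·14.7, giving B* = 83.5·(1 - 0.357) = 53.7.
From dH/dt = 0: 0.0093·53.7 - 0.385 = 0.039C*, so C* = 0.114/0.039 = 2.93.

B* ≈ 53.7, H* ≈ 14.7, C* ≈ 2.93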